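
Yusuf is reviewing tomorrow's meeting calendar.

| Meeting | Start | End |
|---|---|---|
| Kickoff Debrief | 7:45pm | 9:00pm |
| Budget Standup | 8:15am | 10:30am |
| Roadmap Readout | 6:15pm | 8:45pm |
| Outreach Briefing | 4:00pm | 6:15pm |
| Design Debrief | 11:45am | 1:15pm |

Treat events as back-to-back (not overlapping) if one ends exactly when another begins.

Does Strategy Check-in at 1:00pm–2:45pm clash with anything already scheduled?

Yes — it overlaps Design Debrief

Budget Standup: ends 10:30am at or before Strategy Check-in starts 1:00pm → clear.
Design Debrief: starts 11:45am before Strategy Check-in ends 2:45pm, and ends 1:15pm after Strategy Check-in starts 1:00pm → overlap.
Outreach Briefing: starts 4:00pm at or after Strategy Check-in ends 2:45pm → clear.
Roadmap Readout: starts 6:15pm at or after Strategy Check-in ends 2:45pm → clear.
Kickoff Debrief: starts 7:45pm at or after Strategy Check-in ends 2:45pm → clear.
Strategy Check-in overlaps Design Debrief.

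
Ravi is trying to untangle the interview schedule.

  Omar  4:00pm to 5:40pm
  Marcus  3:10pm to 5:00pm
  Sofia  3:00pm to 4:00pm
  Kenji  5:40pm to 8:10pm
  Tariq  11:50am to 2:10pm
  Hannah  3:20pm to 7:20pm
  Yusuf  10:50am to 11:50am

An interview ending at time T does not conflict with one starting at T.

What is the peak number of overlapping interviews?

3

Sort all start/end points and keep a running count:
10:50am start Yusuf → 1
11:50am end Yusuf → 0
11:50am start Tariq → 1
2:10pm end Tariq → 0
3:00pm start Sofia → 1
3:10pm start Marcus → 2
3:20pm start Hannah → 3
4:00pm end Sofia → 2
4:00pm start Omar → 3
5:00pm end Marcus → 2
5:40pm end Omar → 1
5:40pm start Kenji → 2
7:20pm end Hannah → 1
8:10pm end Kenji → 0
Peak is 3, at 3:20pm (Hannah, Marcus, Sofia).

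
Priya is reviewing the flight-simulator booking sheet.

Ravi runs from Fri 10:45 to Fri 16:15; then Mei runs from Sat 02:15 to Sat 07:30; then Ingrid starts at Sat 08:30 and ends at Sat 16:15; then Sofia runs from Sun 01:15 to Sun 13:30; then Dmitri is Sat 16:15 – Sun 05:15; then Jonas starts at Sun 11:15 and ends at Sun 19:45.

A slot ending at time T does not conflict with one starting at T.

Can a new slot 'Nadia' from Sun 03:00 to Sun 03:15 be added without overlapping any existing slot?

Ravi: ends Fri 16:15 at or before Nadia starts Sun 03:00 → clear.
Mei: ends Sat 07:30 at or before Nadia starts Sun 03:00 → clear.
Ingrid: ends Sat 16:15 at or before Nadia starts Sun 03:00 → clear.
Dmitri: starts Sat 16:15 before Nadia ends Sun 03:15, and ends Sun 05:15 after Nadia starts Sun 03:00 → overlap.
Sofia: starts Sun 01:15 before Nadia ends Sun 03:15, and ends Sun 13:30 after Nadia starts Sun 03:00 → overlap.
Jonas: starts Sun 11:15 at or after Nadia ends Sun 03:15 → clear.
Nadia overlaps Sofia, Dmitri.

No — it overlaps Dmitri, Sofia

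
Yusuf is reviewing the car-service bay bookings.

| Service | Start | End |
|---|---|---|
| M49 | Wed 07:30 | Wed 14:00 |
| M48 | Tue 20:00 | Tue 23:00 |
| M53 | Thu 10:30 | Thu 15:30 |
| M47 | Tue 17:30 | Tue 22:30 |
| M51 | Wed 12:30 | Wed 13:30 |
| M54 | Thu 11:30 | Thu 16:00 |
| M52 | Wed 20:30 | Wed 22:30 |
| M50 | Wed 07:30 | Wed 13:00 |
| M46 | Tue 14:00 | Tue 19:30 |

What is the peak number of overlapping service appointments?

Sort all start/end points and keep a running count:
Tue 14:00 start M46 → 1
Tue 17:30 start M47 → 2
Tue 19:30 end M46 → 1
Tue 20:00 start M48 → 2
Tue 22:30 end M47 → 1
Tue 23:00 end M48 → 0
Wed 07:30 start M49 → 1
Wed 07:30 start M50 → 2
Wed 12:30 start M51 → 3
Wed 13:00 end M50 → 2
Wed 13:30 end M51 → 1
Wed 14:00 end M49 → 0
Wed 20:30 start M52 → 1
Wed 22:30 end M52 → 0
Thu 10:30 start M53 → 1
Thu 11:30 start M54 → 2
Thu 15:30 end M53 → 1
Thu 16:00 end M54 → 0
Peak is 3, at Wed 12:30 (M49, M50, M51).

3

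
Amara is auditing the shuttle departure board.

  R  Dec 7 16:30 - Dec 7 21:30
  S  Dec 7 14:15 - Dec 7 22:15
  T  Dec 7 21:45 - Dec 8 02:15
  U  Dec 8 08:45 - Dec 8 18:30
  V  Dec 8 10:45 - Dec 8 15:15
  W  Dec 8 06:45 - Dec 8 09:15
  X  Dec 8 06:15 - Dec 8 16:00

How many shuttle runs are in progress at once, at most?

Walk through starts and ends in time order (an end at T is processed before a start at T):
Dec 7 14:15 start S → 1
Dec 7 16:30 start R → 2
Dec 7 21:30 end R → 1
Dec 7 21:45 start T → 2
Dec 7 22:15 end S → 1
Dec 8 02:15 end T → 0
Dec 8 06:15 start X → 1
Dec 8 06:45 start W → 2
Dec 8 08:45 start U → 3
Dec 8 09:15 end W → 2
Dec 8 10:45 start V → 3
Dec 8 15:15 end V → 2
Dec 8 16:00 end X → 1
Dec 8 18:30 end U → 0
Peak is 3, at Dec 8 08:45 (U, W, X).

3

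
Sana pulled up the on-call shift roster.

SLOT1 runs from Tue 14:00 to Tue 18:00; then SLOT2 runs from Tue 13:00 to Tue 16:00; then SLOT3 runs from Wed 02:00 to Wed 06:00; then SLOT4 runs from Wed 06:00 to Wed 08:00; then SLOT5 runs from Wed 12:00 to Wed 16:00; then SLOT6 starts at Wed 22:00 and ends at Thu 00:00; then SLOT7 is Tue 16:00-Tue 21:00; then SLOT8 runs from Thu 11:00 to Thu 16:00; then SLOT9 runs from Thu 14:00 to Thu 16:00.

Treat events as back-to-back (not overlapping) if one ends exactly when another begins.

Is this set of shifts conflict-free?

No

Two intervals overlap when each starts before the other ends.
Sorted by start: SLOT2, SLOT1, SLOT7, SLOT3, SLOT4, SLOT5, SLOT6, SLOT8, SLOT9.
SLOT1 starts before SLOT2 ends → SLOT2 and SLOT1 overlap.
That's a conflict, so the schedule is not conflict-free.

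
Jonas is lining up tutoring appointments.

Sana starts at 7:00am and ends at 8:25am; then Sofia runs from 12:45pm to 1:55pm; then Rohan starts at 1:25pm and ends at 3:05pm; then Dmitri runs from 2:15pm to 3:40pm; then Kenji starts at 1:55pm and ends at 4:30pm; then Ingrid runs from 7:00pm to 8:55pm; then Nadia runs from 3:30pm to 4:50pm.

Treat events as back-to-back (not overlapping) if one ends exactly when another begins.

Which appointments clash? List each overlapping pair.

Dmitri & Kenji, Dmitri & Nadia, Dmitri & Rohan, Kenji & Nadia, Kenji & Rohan, Rohan & Sofia

Sorted by start: Sana, Sofia, Rohan, Kenji, Dmitri, Nadia, Ingrid.
Sofia starts after Sana ends; Sana is clear from here.
Rohan starts before Sofia ends → Sofia and Rohan overlap.
Kenji starts exactly when Sofia ends (back-to-back, no overlap); Sofia is clear from here.
Kenji starts before Rohan ends → Rohan and Kenji overlap.
Dmitri starts before Rohan ends → Rohan and Dmitri overlap.
Nadia starts after Rohan ends; Rohan is clear from here.
Dmitri starts before Kenji ends → Kenji and Dmitri overlap.
Nadia starts before Kenji ends → Kenji and Nadia overlap.
Ingrid starts after Kenji ends.
Nadia starts before Dmitri ends → Dmitri and Nadia overlap.
Ingrid starts after Dmitri ends.
Ingrid starts after Nadia ends.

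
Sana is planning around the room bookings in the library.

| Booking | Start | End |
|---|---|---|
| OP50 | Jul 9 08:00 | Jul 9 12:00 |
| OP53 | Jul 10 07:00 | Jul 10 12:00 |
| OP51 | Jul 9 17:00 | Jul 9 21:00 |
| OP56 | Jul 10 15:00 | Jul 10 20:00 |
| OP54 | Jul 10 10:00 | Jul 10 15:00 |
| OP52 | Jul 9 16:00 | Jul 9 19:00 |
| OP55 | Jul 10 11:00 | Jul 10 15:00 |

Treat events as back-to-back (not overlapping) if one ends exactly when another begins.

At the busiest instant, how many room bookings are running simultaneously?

Sweep the timeline, counting +1 at each start and −1 at each end (ends before starts at a tie):
Jul 9 08:00 start OP50 → 1
Jul 9 12:00 end OP50 → 0
Jul 9 16:00 start OP52 → 1
Jul 9 17:00 start OP51 → 2
Jul 9 19:00 end OP52 → 1
Jul 9 21:00 end OP51 → 0
Jul 10 07:00 start OP53 → 1
Jul 10 10:00 start OP54 → 2
Jul 10 11:00 start OP55 → 3
Jul 10 12:00 end OP53 → 2
Jul 10 15:00 end OP54 → 1
Jul 10 15:00 end OP55 → 0
Jul 10 15:00 start OP56 → 1
Jul 10 20:00 end OP56 → 0
Peak is 3, at Jul 10 11:00 (OP53, OP54, OP55).

3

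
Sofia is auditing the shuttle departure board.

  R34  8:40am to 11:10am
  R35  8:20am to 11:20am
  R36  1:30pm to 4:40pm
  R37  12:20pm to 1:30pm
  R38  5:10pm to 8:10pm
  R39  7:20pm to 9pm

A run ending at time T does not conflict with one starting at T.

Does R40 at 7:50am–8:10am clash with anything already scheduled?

R35: starts 8:20am at or after R40 ends 8:10am → clear.
R34: starts 8:40am at or after R40 ends 8:10am → clear.
R37: starts 12:20pm at or after R40 ends 8:10am → clear.
R36: starts 1:30pm at or after R40 ends 8:10am → clear.
R38: starts 5:10pm at or after R40 ends 8:10am → clear.
R39: starts 7:20pm at or after R40 ends 8:10am → clear.

No — it doesn't clash with anything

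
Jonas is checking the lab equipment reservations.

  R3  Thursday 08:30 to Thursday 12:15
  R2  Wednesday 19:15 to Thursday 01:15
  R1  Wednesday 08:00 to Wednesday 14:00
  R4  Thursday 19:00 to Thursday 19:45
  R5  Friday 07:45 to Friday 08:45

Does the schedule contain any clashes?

Sorted by start: R1, R2, R3, R4, R5.
R2 starts after R1 ends — done with R1.
R3 starts after R2 ends — done with R2.
R4 starts after R3 ends — done with R3.
R5 starts after R4 ends.
Every pair is clear; the schedule has no overlaps.

No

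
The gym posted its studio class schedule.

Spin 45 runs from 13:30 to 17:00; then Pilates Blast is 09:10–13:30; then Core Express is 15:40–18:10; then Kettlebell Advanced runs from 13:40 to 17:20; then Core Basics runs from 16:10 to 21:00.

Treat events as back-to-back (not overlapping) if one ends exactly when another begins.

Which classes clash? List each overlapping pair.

Sorted by start: Pilates Blast, Spin 45, Kettlebell Advanced, Core Express, Core Basics.
Spin 45 starts exactly when Pilates Blast ends (back-to-back, no overlap), so nothing later overlaps Pilates Blast either.
Kettlebell Advanced starts before Spin 45 ends → Spin 45 and Kettlebell Advanced overlap.
Core Express starts before Spin 45 ends → Spin 45 and Core Express overlap.
Core Basics starts before Spin 45 ends → Spin 45 and Core Basics overlap.
Core Express starts before Kettlebell Advanced ends → Kettlebell Advanced and Core Express overlap.
Core Basics starts before Kettlebell Advanced ends → Kettlebell Advanced and Core Basics overlap.
Core Basics starts before Core Express ends → Core Express and Core Basics overlap.

Core Basics & Core Express, Core Basics & Kettlebell Advanced, Core Basics & Spin 45, Core Express & Kettlebell Advanced, Core Express & Spin 45, Kettlebell Advanced & Spin 45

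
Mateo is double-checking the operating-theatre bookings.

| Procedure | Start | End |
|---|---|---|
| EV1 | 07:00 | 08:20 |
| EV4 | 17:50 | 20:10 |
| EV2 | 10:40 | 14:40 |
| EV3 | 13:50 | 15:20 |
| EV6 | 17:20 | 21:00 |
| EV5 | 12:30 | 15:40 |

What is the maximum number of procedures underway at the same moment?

Walk through starts and ends in time order (an end at T is processed before a start at T):
07:00 start EV1 → 1
08:20 end EV1 → 0
10:40 start EV2 → 1
12:30 start EV5 → 2
13:50 start EV3 → 3
14:40 end EV2 → 2
15:20 end EV3 → 1
15:40 end EV5 → 0
17:20 start EV6 → 1
17:50 start EV4 → 2
20:10 end EV4 → 1
21:00 end EV6 → 0
Peak is 3, at 13:50 (EV2, EV3, EV5).

3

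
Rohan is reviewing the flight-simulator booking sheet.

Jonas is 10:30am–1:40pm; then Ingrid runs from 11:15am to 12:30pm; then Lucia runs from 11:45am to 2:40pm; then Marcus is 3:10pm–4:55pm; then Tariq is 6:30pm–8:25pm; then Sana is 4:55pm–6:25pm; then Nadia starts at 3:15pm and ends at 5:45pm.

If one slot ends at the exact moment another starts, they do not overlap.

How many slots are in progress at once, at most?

3

Sort all start/end points and keep a running count:
10:30am start Jonas → 1
11:15am start Ingrid → 2
11:45am start Lucia → 3
12:30pm end Ingrid → 2
1:40pm end Jonas → 1
2:40pm end Lucia → 0
3:10pm start Marcus → 1
3:15pm start Nadia → 2
4:55pm end Marcus → 1
4:55pm start Sana → 2
5:45pm end Nadia → 1
6:25pm end Sana → 0
6:30pm start Tariq → 1
8:25pm end Tariq → 0
Peak is 3, at 11:45am (Ingrid, Jonas, Lucia).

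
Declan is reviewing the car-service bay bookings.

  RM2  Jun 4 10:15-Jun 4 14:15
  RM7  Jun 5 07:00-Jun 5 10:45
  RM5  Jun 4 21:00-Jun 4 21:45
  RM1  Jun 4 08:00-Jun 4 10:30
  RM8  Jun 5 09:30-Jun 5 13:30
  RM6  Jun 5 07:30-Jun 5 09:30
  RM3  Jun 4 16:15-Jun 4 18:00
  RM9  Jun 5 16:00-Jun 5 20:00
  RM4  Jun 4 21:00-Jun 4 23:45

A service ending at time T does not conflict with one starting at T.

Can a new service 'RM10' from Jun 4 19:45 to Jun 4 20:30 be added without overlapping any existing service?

RM1: ends Jun 4 10:30 at or before RM10 starts Jun 4 19:45 → clear.
RM2: ends Jun 4 14:15 at or before RM10 starts Jun 4 19:45 → clear.
RM3: ends Jun 4 18:00 at or before RM10 starts Jun 4 19:45 → clear.
RM4: starts Jun 4 21:00 at or after RM10 ends Jun 4 20:30 → clear.
RM5: starts Jun 4 21:00 at or after RM10 ends Jun 4 20:30 → clear.
RM7: starts Jun 5 07:00 at or after RM10 ends Jun 4 20:30 → clear.
RM6: starts Jun 5 07:30 at or after RM10 ends Jun 4 20:30 → clear.
RM8: starts Jun 5 09:30 at or after RM10 ends Jun 4 20:30 → clear.
RM9: starts Jun 5 16:00 at or after RM10 ends Jun 4 20:30 → clear.

Yes — the slot is free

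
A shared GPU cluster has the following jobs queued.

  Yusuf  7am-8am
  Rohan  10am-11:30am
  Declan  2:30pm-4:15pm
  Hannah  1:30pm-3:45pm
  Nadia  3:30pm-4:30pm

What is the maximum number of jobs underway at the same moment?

3

Walk through starts and ends in time order (an end at T is processed before a start at T):
7am start Yusuf → 1
8am end Yusuf → 0
10am start Rohan → 1
11:30am end Rohan → 0
1:30pm start Hannah → 1
2:30pm start Declan → 2
3:30pm start Nadia → 3
3:45pm end Hannah → 2
4:15pm end Declan → 1
4:30pm end Nadia → 0
Peak is 3, at 3:30pm (Declan, Hannah, Nadia).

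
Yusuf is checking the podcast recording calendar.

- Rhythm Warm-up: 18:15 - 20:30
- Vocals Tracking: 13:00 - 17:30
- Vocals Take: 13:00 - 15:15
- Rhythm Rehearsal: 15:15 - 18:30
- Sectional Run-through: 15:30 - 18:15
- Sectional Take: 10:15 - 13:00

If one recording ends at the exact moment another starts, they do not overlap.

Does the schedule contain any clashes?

Sorted by start: Sectional Take, Vocals Take, Vocals Tracking, Rhythm Rehearsal, Sectional Run-through, Rhythm Warm-up.
Vocals Take starts exactly when Sectional Take ends (back-to-back, no overlap), so Sectional Take has no further overlaps.
Vocals Tracking starts before Vocals Take ends → Vocals Take and Vocals Tracking overlap.
That's a conflict, so the schedule is not conflict-free.

Yes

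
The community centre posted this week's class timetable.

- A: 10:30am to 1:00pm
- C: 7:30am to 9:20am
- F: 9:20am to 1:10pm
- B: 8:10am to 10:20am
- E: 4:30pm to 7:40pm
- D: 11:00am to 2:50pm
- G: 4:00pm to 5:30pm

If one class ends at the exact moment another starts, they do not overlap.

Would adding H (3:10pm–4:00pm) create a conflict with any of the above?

C: ends 9:20am at or before H starts 3:10pm → clear.
B: ends 10:20am at or before H starts 3:10pm → clear.
F: ends 1:10pm at or before H starts 3:10pm → clear.
A: ends 1:00pm at or before H starts 3:10pm → clear.
D: ends 2:50pm at or before H starts 3:10pm → clear.
G: starts 4:00pm at or after H ends 4:00pm → clear.
E: starts 4:30pm at or after H ends 4:00pm → clear.

No — it doesn't clash with anything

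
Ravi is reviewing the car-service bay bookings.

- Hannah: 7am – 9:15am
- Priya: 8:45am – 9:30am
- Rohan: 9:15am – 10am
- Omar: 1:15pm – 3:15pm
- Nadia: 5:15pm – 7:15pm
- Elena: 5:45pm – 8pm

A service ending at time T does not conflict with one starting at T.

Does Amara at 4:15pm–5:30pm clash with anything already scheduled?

Hannah: ends 9:15am at or before Amara starts 4:15pm → clear.
Priya: ends 9:30am at or before Amara starts 4:15pm → clear.
Rohan: ends 10am at or before Amara starts 4:15pm → clear.
Omar: ends 3:15pm at or before Amara starts 4:15pm → clear.
Nadia: starts 5:15pm before Amara ends 5:30pm, and ends 7:15pm after Amara starts 4:15pm → overlap.
Elena: starts 5:45pm at or after Amara ends 5:30pm → clear.
Amara overlaps Nadia.

Yes — it overlaps Nadia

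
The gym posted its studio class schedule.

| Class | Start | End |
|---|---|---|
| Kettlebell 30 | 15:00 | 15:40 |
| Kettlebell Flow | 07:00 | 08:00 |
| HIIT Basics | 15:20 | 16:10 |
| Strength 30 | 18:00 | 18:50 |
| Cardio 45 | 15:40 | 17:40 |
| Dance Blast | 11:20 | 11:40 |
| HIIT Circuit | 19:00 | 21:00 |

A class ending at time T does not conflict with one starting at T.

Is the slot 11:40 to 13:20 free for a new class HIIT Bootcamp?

Kettlebell Flow: ends 08:00 at or before HIIT Bootcamp starts 11:40 → clear.
Dance Blast: ends 11:40 at or before HIIT Bootcamp starts 11:40 → clear.
Kettlebell 30: starts 15:00 at or after HIIT Bootcamp ends 13:20 → clear.
HIIT Basics: starts 15:20 at or after HIIT Bootcamp ends 13:20 → clear.
Cardio 45: starts 15:40 at or after HIIT Bootcamp ends 13:20 → clear.
Strength 30: starts 18:00 at or after HIIT Bootcamp ends 13:20 → clear.
HIIT Circuit: starts 19:00 at or after HIIT Bootcamp ends 13:20 → clear.

Yes — the slot is free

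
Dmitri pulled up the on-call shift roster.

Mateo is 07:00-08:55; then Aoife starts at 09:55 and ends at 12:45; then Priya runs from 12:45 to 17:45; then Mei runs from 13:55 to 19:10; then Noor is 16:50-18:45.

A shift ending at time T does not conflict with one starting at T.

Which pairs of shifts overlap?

Mei & Noor, Mei & Priya, Noor & Priya

Two intervals overlap when each starts before the other ends.
Sorted by start: Mateo, Aoife, Priya, Mei, Noor.
Aoife starts after Mateo ends, so Mateo has no further overlaps.
Priya starts exactly when Aoife ends (back-to-back, no overlap), so Aoife has no further overlaps.
Mei starts before Priya ends → Priya and Mei overlap.
Noor starts before Priya ends → Priya and Noor overlap.
Noor starts before Mei ends → Mei and Noor overlap.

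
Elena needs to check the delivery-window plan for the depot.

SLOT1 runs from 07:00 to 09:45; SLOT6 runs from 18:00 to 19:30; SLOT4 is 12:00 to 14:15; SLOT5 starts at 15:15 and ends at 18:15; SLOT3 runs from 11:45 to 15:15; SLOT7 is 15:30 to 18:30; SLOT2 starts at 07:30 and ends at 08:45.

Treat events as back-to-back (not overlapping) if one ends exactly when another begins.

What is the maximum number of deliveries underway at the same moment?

Sweep the timeline, counting +1 at each start and −1 at each end (ends before starts at a tie):
07:00 start SLOT1 → 1
07:30 start SLOT2 → 2
08:45 end SLOT2 → 1
09:45 end SLOT1 → 0
11:45 start SLOT3 → 1
12:00 start SLOT4 → 2
14:15 end SLOT4 → 1
15:15 end SLOT3 → 0
15:15 start SLOT5 → 1
15:30 start SLOT7 → 2
18:00 start SLOT6 → 3
18:15 end SLOT5 → 2
18:30 end SLOT7 → 1
19:30 end SLOT6 → 0
Peak is 3, at 18:00 (SLOT5, SLOT6, SLOT7).

3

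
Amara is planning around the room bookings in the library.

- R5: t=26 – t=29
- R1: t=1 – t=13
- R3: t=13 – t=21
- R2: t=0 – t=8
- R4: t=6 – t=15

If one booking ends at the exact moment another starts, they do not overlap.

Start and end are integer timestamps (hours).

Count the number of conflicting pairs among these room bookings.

4

Sorted by start: R2, R1, R4, R3, R5.
R1 starts before R2 ends → R2 and R1 overlap.
R4 starts before R2 ends → R2 and R4 overlap.
R3 starts after R2 ends, so R2 has no further overlaps.
R4 starts before R1 ends → R1 and R4 overlap.
R3 starts exactly when R1 ends (back-to-back, no overlap), so R1 has no further overlaps.
R3 starts before R4 ends → R4 and R3 overlap.
R5 starts after R4 ends.
R5 starts after R3 ends.
Overlapping pairs: R1 & R2, R1 & R4, R2 & R4, R3 & R4 — 4 in total.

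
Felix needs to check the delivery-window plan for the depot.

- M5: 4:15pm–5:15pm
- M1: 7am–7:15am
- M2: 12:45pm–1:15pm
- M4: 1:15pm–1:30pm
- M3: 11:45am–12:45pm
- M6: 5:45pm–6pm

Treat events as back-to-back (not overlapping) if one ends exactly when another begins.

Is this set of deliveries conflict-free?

Sorted by start: M1, M3, M2, M4, M5, M6.
M3 starts after M1 ends; M1 is clear from here.
M2 starts exactly when M3 ends (back-to-back, no overlap); M3 is clear from here.
M4 starts exactly when M2 ends (back-to-back, no overlap); M2 is clear from here.
M5 starts after M4 ends; M4 is clear from here.
M6 starts after M5 ends.
Every pair is clear; the schedule has no overlaps.

Yes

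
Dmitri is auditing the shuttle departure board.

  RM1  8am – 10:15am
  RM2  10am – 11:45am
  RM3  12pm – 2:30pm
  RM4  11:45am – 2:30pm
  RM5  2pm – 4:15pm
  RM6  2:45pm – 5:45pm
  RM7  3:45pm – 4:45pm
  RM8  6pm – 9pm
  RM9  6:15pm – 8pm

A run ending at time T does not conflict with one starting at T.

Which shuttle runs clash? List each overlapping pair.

RM1 & RM2, RM3 & RM4, RM3 & RM5, RM4 & RM5, RM5 & RM6, RM5 & RM7, RM6 & RM7, RM8 & RM9

Two intervals overlap when each starts before the other ends.
Sorted by start: RM1, RM2, RM4, RM3, RM5, RM6, RM7, RM8, RM9.
RM2 starts before RM1 ends → RM1 and RM2 overlap.
RM4 starts after RM1 ends, so nothing later overlaps RM1 either.
RM4 starts exactly when RM2 ends (back-to-back, no overlap), so nothing later overlaps RM2 either.
RM3 starts before RM4 ends → RM4 and RM3 overlap.
RM5 starts before RM4 ends → RM4 and RM5 overlap.
RM6 starts after RM4 ends, so nothing later overlaps RM4 either.
RM5 starts before RM3 ends → RM3 and RM5 overlap.
RM6 starts after RM3 ends, so nothing later overlaps RM3 either.
RM6 starts before RM5 ends → RM5 and RM6 overlap.
RM7 starts before RM5 ends → RM5 and RM7 overlap.
RM8 starts after RM5 ends, so nothing later overlaps RM5 either.
RM7 starts before RM6 ends → RM6 and RM7 overlap.
RM8 starts after RM6 ends, so nothing later overlaps RM6 either.
RM8 starts after RM7 ends, so nothing later overlaps RM7 either.
RM9 starts before RM8 ends → RM8 and RM9 overlap.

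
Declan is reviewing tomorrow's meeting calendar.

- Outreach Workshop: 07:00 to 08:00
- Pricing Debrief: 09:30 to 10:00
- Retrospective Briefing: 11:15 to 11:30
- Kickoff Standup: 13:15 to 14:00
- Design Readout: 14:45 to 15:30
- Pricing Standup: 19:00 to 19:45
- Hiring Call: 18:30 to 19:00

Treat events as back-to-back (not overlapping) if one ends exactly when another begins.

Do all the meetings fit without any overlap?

Two intervals overlap when each starts before the other ends.
Sorted by start: Outreach Workshop, Pricing Debrief, Retrospective Briefing, Kickoff Standup, Design Readout, Hiring Call, Pricing Standup.
Pricing Debrief starts after Outreach Workshop ends — done with Outreach Workshop.
Retrospective Briefing starts after Pricing Debrief ends — done with Pricing Debrief.
Kickoff Standup starts after Retrospective Briefing ends — done with Retrospective Briefing.
Design Readout starts after Kickoff Standup ends — done with Kickoff Standup.
Hiring Call starts after Design Readout ends — done with Design Readout.
Pricing Standup starts exactly when Hiring Call ends (back-to-back, no overlap).
Every pair is clear; the schedule has no overlaps.

Yes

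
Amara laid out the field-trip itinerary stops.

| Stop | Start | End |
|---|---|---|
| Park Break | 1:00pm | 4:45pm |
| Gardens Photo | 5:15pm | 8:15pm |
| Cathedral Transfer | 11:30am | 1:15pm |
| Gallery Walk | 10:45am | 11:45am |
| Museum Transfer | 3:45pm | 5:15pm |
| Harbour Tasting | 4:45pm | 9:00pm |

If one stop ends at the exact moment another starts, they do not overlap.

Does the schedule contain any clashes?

Yes

Two intervals overlap when each starts before the other ends.
Sorted by start: Gallery Walk, Cathedral Transfer, Park Break, Museum Transfer, Harbour Tasting, Gardens Photo.
Cathedral Transfer starts before Gallery Walk ends → Gallery Walk and Cathedral Transfer overlap.
That's a conflict, so the schedule is not conflict-free.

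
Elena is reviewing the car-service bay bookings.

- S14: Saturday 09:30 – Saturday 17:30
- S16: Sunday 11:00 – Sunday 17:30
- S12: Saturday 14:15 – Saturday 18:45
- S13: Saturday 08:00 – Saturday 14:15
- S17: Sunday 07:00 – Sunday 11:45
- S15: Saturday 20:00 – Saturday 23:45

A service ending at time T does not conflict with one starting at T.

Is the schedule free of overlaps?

No

Check each pair: they overlap iff neither finishes before the other starts.
Sorted by start: S13, S14, S12, S15, S17, S16.
S14 starts before S13 ends → S13 and S14 overlap.
That's a conflict, so the schedule is not conflict-free.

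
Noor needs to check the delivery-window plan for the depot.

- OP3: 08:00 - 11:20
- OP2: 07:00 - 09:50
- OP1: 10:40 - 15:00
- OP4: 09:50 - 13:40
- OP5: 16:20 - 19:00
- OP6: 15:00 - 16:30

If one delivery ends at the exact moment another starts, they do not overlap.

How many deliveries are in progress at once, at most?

Sweep the timeline, counting +1 at each start and −1 at each end (ends before starts at a tie):
07:00 start OP2 → 1
08:00 start OP3 → 2
09:50 end OP2 → 1
09:50 start OP4 → 2
10:40 start OP1 → 3
11:20 end OP3 → 2
13:40 end OP4 → 1
15:00 end OP1 → 0
15:00 start OP6 → 1
16:20 start OP5 → 2
16:30 end OP6 → 1
19:00 end OP5 → 0
Peak is 3, at 10:40 (OP1, OP3, OP4).

3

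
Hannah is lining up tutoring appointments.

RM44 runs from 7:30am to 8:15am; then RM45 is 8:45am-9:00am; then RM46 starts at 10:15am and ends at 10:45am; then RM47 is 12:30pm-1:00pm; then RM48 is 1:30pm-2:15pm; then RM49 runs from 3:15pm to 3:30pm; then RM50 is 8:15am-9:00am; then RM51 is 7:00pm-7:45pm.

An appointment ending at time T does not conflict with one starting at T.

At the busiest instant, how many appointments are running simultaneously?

Sort all start/end points and keep a running count:
7:30am start RM44 → 1
8:15am end RM44 → 0
8:15am start RM50 → 1
8:45am start RM45 → 2
9:00am end RM45 → 1
9:00am end RM50 → 0
10:15am start RM46 → 1
10:45am end RM46 → 0
12:30pm start RM47 → 1
1:00pm end RM47 → 0
1:30pm start RM48 → 1
2:15pm end RM48 → 0
3:15pm start RM49 → 1
3:30pm end RM49 → 0
7:00pm start RM51 → 1
7:45pm end RM51 → 0
Peak is 2, at 8:45am (RM45, RM50).

2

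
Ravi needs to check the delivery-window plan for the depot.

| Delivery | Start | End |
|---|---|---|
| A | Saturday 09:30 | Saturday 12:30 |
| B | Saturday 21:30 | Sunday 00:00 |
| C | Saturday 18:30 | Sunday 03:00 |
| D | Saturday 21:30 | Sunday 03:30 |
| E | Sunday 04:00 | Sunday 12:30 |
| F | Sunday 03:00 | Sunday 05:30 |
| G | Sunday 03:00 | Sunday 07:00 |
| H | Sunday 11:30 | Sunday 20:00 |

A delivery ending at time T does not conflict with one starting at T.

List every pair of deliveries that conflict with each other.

Sorted by start: A, C, B, D, F, G, E, H.
C starts after A ends — done with A.
B starts before C ends → C and B overlap.
D starts before C ends → C and D overlap.
F starts exactly when C ends (back-to-back, no overlap) — done with C.
D starts before B ends → B and D overlap.
F starts after B ends — done with B.
F starts before D ends → D and F overlap.
G starts before D ends → D and G overlap.
E starts after D ends — done with D.
G starts before F ends → F and G overlap.
E starts before F ends → F and E overlap.
H starts after F ends.
E starts before G ends → G and E overlap.
H starts after G ends.
H starts before E ends → E and H overlap.

B & C, B & D, C & D, D & F, D & G, E & F, E & G, E & H, F & G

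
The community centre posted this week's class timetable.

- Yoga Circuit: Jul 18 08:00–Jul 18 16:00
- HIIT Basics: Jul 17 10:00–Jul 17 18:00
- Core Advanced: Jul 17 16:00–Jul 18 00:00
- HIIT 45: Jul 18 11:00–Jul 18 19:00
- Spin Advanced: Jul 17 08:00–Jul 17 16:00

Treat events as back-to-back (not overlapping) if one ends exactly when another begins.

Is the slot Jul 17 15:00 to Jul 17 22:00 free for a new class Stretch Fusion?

No — it overlaps Core Advanced, HIIT Basics, Spin Advanced

Spin Advanced: starts Jul 17 08:00 before Stretch Fusion ends Jul 17 22:00, and ends Jul 17 16:00 after Stretch Fusion starts Jul 17 15:00 → overlap.
HIIT Basics: starts Jul 17 10:00 before Stretch Fusion ends Jul 17 22:00, and ends Jul 17 18:00 after Stretch Fusion starts Jul 17 15:00 → overlap.
Core Advanced: starts Jul 17 16:00 before Stretch Fusion ends Jul 17 22:00, and ends Jul 18 00:00 after Stretch Fusion starts Jul 17 15:00 → overlap.
Yoga Circuit: starts Jul 18 08:00 at or after Stretch Fusion ends Jul 17 22:00 → clear.
HIIT 45: starts Jul 18 11:00 at or after Stretch Fusion ends Jul 17 22:00 → clear.
Stretch Fusion overlaps HIIT Basics, Spin Advanced, Core Advanced.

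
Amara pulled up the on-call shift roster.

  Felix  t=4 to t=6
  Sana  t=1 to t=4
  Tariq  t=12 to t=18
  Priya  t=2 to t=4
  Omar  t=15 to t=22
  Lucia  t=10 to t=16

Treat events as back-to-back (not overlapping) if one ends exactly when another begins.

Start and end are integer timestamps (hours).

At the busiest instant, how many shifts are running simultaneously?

3

Sweep the timeline, counting +1 at each start and −1 at each end (ends before starts at a tie):
t=1 start Sana → 1
t=2 start Priya → 2
t=4 end Priya → 1
t=4 end Sana → 0
t=4 start Felix → 1
t=6 end Felix → 0
t=10 start Lucia → 1
t=12 start Tariq → 2
t=15 start Omar → 3
t=16 end Lucia → 2
t=18 end Tariq → 1
t=22 end Omar → 0
Peak is 3, at t=15 (Lucia, Omar, Tariq).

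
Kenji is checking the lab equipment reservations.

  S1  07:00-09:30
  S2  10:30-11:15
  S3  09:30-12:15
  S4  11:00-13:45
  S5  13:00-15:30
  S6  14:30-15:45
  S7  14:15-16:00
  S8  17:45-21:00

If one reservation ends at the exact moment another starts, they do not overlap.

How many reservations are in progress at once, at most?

3

Walk through starts and ends in time order (an end at T is processed before a start at T):
07:00 start S1 → 1
09:30 end S1 → 0
09:30 start S3 → 1
10:30 start S2 → 2
11:00 start S4 → 3
11:15 end S2 → 2
12:15 end S3 → 1
13:00 start S5 → 2
13:45 end S4 → 1
14:15 start S7 → 2
14:30 start S6 → 3
15:30 end S5 → 2
15:45 end S6 → 1
16:00 end S7 → 0
17:45 start S8 → 1
21:00 end S8 → 0
Peak is 3, at 11:00 (S2, S3, S4).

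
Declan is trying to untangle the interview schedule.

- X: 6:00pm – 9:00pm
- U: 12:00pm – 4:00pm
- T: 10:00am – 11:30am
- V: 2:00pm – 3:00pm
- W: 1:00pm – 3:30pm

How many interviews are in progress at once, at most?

Sort all start/end points and keep a running count:
10:00am start T → 1
11:30am end T → 0
12:00pm start U → 1
1:00pm start W → 2
2:00pm start V → 3
3:00pm end V → 2
3:30pm end W → 1
4:00pm end U → 0
6:00pm start X → 1
9:00pm end X → 0
Peak is 3, at 2:00pm (U, V, W).

3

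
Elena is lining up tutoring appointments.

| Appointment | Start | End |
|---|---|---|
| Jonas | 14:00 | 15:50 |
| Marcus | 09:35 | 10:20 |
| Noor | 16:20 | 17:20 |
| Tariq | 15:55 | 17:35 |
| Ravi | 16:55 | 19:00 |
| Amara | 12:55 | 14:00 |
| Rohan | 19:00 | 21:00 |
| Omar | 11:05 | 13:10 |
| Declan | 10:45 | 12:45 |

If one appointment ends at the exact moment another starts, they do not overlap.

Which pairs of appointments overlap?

Amara & Omar, Declan & Omar, Noor & Ravi, Noor & Tariq, Ravi & Tariq

Sorted by start: Marcus, Declan, Omar, Amara, Jonas, Tariq, Noor, Ravi, Rohan.
Declan starts after Marcus ends, so Marcus has no further overlaps.
Omar starts before Declan ends → Declan and Omar overlap.
Amara starts after Declan ends, so Declan has no further overlaps.
Amara starts before Omar ends → Omar and Amara overlap.
Jonas starts after Omar ends, so Omar has no further overlaps.
Jonas starts exactly when Amara ends (back-to-back, no overlap), so Amara has no further overlaps.
Tariq starts after Jonas ends, so Jonas has no further overlaps.
Noor starts before Tariq ends → Tariq and Noor overlap.
Ravi starts before Tariq ends → Tariq and Ravi overlap.
Rohan starts after Tariq ends.
Ravi starts before Noor ends → Noor and Ravi overlap.
Rohan starts after Noor ends.
Rohan starts exactly when Ravi ends (back-to-back, no overlap).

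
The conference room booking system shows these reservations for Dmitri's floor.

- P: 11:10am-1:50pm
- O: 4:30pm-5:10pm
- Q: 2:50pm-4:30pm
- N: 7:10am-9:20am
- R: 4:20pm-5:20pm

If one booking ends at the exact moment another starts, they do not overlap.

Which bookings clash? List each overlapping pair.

Sorted by start: N, P, Q, R, O.
P starts after N ends — done with N.
Q starts after P ends — done with P.
R starts before Q ends → Q and R overlap.
O starts exactly when Q ends (back-to-back, no overlap).
O starts before R ends → R and O overlap.

O & R, Q & R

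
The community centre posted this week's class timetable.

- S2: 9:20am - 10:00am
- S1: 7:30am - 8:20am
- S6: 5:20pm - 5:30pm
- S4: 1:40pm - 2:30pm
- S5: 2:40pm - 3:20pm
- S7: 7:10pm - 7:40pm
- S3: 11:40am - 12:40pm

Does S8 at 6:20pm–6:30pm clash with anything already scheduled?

S1: ends 8:20am at or before S8 starts 6:20pm → clear.
S2: ends 10:00am at or before S8 starts 6:20pm → clear.
S3: ends 12:40pm at or before S8 starts 6:20pm → clear.
S4: ends 2:30pm at or before S8 starts 6:20pm → clear.
S5: ends 3:20pm at or before S8 starts 6:20pm → clear.
S6: ends 5:30pm at or before S8 starts 6:20pm → clear.
S7: starts 7:10pm at or after S8 ends 6:30pm → clear.

No — it doesn't clash with anything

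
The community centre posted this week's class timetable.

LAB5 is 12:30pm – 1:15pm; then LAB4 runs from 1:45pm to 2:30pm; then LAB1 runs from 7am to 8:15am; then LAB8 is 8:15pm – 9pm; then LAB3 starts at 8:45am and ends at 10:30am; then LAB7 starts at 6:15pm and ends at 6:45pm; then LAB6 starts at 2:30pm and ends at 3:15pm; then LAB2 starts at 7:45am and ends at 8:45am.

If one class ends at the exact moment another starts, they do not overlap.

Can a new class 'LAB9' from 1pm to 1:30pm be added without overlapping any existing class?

No — it overlaps LAB5

LAB1: ends 8:15am at or before LAB9 starts 1pm → clear.
LAB2: ends 8:45am at or before LAB9 starts 1pm → clear.
LAB3: ends 10:30am at or before LAB9 starts 1pm → clear.
LAB5: starts 12:30pm before LAB9 ends 1:30pm, and ends 1:15pm after LAB9 starts 1pm → overlap.
LAB4: starts 1:45pm at or after LAB9 ends 1:30pm → clear.
LAB6: starts 2:30pm at or after LAB9 ends 1:30pm → clear.
LAB7: starts 6:15pm at or after LAB9 ends 1:30pm → clear.
LAB8: starts 8:15pm at or after LAB9 ends 1:30pm → clear.
LAB9 overlaps LAB5.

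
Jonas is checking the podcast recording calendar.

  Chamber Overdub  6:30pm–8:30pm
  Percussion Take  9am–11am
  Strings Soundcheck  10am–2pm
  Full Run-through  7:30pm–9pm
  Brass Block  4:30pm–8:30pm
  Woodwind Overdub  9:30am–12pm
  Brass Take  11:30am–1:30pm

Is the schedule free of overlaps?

No

Two intervals overlap when each starts before the other ends.
Sorted by start: Percussion Take, Woodwind Overdub, Strings Soundcheck, Brass Take, Brass Block, Chamber Overdub, Full Run-through.
Woodwind Overdub starts before Percussion Take ends → Percussion Take and Woodwind Overdub overlap.
That's a conflict, so the schedule is not conflict-free.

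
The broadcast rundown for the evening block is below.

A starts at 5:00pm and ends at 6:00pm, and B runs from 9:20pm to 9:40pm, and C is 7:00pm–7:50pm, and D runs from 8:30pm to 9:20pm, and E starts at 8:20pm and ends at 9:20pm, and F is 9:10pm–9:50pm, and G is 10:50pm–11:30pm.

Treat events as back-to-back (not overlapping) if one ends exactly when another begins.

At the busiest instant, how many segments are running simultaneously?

3

Sweep the timeline, counting +1 at each start and −1 at each end (ends before starts at a tie):
5:00pm start A → 1
6:00pm end A → 0
7:00pm start C → 1
7:50pm end C → 0
8:20pm start E → 1
8:30pm start D → 2
9:10pm start F → 3
9:20pm end D → 2
9:20pm end E → 1
9:20pm start B → 2
9:40pm end B → 1
9:50pm end F → 0
10:50pm start G → 1
11:30pm end G → 0
Peak is 3, at 9:10pm (D, E, F).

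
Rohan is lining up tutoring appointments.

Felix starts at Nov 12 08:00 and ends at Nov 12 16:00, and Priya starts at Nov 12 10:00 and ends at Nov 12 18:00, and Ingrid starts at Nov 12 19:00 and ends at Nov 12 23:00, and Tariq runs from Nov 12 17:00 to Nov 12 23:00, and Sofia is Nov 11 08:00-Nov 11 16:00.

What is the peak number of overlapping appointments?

2

Walk through starts and ends in time order (an end at T is processed before a start at T):
Nov 11 08:00 start Sofia → 1
Nov 11 16:00 end Sofia → 0
Nov 12 08:00 start Felix → 1
Nov 12 10:00 start Priya → 2
Nov 12 16:00 end Felix → 1
Nov 12 17:00 start Tariq → 2
Nov 12 18:00 end Priya → 1
Nov 12 19:00 start Ingrid → 2
Nov 12 23:00 end Ingrid → 1
Nov 12 23:00 end Tariq → 0
Peak is 2, at Nov 12 10:00 (Felix, Priya).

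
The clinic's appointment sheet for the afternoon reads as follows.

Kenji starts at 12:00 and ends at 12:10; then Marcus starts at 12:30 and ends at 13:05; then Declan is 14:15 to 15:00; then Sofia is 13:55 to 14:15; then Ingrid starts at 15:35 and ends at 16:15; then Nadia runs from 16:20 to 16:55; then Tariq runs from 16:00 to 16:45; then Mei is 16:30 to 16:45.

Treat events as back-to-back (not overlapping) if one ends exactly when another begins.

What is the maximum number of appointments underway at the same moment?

Sweep the timeline, counting +1 at each start and −1 at each end (ends before starts at a tie):
12:00 start Kenji → 1
12:10 end Kenji → 0
12:30 start Marcus → 1
13:05 end Marcus → 0
13:55 start Sofia → 1
14:15 end Sofia → 0
14:15 start Declan → 1
15:00 end Declan → 0
15:35 start Ingrid → 1
16:00 start Tariq → 2
16:15 end Ingrid → 1
16:20 start Nadia → 2
16:30 start Mei → 3
16:45 end Mei → 2
16:45 end Tariq → 1
16:55 end Nadia → 0
Peak is 3, at 16:30 (Mei, Nadia, Tariq).

3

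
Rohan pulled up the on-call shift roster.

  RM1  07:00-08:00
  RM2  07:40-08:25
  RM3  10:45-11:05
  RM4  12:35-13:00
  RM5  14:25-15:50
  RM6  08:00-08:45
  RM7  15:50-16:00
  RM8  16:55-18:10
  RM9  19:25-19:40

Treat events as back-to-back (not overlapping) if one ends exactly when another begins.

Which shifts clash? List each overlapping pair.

RM1 & RM2, RM2 & RM6

Sorted by start: RM1, RM2, RM6, RM3, RM4, RM5, RM7, RM8, RM9.
RM2 starts before RM1 ends → RM1 and RM2 overlap.
RM6 starts exactly when RM1 ends (back-to-back, no overlap), so nothing later overlaps RM1 either.
RM6 starts before RM2 ends → RM2 and RM6 overlap.
RM3 starts after RM2 ends, so nothing later overlaps RM2 either.
RM3 starts after RM6 ends, so nothing later overlaps RM6 either.
RM4 starts after RM3 ends, so nothing later overlaps RM3 either.
RM5 starts after RM4 ends, so nothing later overlaps RM4 either.
RM7 starts exactly when RM5 ends (back-to-back, no overlap), so nothing later overlaps RM5 either.
RM8 starts after RM7 ends, so nothing later overlaps RM7 either.
RM9 starts after RM8 ends.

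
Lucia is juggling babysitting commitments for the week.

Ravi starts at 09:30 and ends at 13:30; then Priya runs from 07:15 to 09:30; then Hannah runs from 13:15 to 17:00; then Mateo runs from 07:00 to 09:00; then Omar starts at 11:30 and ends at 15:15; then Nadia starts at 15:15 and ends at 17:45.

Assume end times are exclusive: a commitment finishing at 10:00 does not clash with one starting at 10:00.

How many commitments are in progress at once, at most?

Sort all start/end points and keep a running count:
07:00 start Mateo → 1
07:15 start Priya → 2
09:00 end Mateo → 1
09:30 end Priya → 0
09:30 start Ravi → 1
11:30 start Omar → 2
13:15 start Hannah → 3
13:30 end Ravi → 2
15:15 end Omar → 1
15:15 start Nadia → 2
17:00 end Hannah → 1
17:45 end Nadia → 0
Peak is 3, at 13:15 (Hannah, Omar, Ravi).

3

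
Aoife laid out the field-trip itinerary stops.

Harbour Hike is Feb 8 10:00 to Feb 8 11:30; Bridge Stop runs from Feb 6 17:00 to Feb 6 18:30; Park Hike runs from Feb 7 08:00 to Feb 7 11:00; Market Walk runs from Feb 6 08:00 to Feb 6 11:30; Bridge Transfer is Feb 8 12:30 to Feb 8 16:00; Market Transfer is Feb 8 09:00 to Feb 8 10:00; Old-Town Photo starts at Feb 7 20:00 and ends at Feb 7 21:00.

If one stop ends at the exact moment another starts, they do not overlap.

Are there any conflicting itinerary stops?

Sorted by start: Market Walk, Bridge Stop, Park Hike, Old-Town Photo, Market Transfer, Harbour Hike, Bridge Transfer.
Bridge Stop starts after Market Walk ends, so nothing later overlaps Market Walk either.
Park Hike starts after Bridge Stop ends, so nothing later overlaps Bridge Stop either.
Old-Town Photo starts after Park Hike ends, so nothing later overlaps Park Hike either.
Market Transfer starts after Old-Town Photo ends, so nothing later overlaps Old-Town Photo either.
Harbour Hike starts exactly when Market Transfer ends (back-to-back, no overlap), so nothing later overlaps Market Transfer either.
Bridge Transfer starts after Harbour Hike ends.
Every pair is clear; the schedule has no overlaps.

No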